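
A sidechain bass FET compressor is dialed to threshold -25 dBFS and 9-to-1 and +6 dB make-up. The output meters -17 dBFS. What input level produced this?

-7 dBFS

Before make-up, the level was -17 − 6 = -23 dBFS.
That's 2 dB above the -25 dBFS threshold.
Before 9:1 compression the overshoot was 2 × 9 = 18 dB, so input = -25 + 18 = -7 dBFS.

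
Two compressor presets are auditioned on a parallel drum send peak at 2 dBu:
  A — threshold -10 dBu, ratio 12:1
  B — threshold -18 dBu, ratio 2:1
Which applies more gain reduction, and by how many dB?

A: overshoot 12 dB → output overshoot 1 dB → GR 11 dB.
B: overshoot 20 dB → output overshoot 10 dB → GR 10 dB.
Difference: 1 dB in favour of A.

A, by 1 dB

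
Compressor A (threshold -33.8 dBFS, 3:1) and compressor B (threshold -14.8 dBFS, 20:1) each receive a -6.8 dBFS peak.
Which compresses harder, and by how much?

A: overshoot 27 dB → output overshoot 9 dB → GR 18 dB.
B: overshoot 8 dB → output overshoot 0.4 dB → GR 7.6 dB.
A applies 10.4 dB more gain reduction.

A, by 10.4 dB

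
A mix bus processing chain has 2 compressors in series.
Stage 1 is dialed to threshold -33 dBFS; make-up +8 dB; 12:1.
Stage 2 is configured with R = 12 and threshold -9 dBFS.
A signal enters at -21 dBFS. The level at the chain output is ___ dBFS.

-24 dBFS

Stage 1: -21 dBFS is 12 dB over -33 dBFS; at 12:1 that becomes 1 dB over, giving -32 dBFS; +8 dB make-up → -24 dBFS.
Stage 2: -24 dBFS ≤ -9 dBFS, so stage 2 doesn't engage; output -24 dBFS.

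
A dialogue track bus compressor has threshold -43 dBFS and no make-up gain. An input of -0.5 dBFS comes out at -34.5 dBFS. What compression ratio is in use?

5:1

Input overshoot = -0.5 − (-43) = 42.5 dB; output overshoot = -34.5 − (-43) = 8.5 dB.
Ratio = 42.5 / 8.5 = 5.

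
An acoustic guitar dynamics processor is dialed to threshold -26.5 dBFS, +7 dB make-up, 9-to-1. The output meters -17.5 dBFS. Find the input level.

-8.5 dBFS

Stripping the +7 dB make-up gives -24.5 dBFS at the gain stage.
The compressed level sits -24.5 − (-26.5) = 2 dB over threshold.
Before 9:1 compression the overshoot was 2 × 9 = 18 dB, so input = -26.5 + 18 = -8.5 dBFS.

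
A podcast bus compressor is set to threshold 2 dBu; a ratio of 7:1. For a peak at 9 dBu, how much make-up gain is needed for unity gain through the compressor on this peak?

6 dB

The peak compresses to 2 + 7/7 = 3 dBu.
To reach 9 dBu requires 9 − 3 = 6 dB of make-up.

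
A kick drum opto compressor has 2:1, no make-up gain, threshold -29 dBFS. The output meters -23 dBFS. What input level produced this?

-17 dBFS

That's 6 dB above the -29 dBFS threshold.
Before 2:1 compression the overshoot was 6 × 2 = 12 dB, so input = -29 + 12 = -17 dBFS.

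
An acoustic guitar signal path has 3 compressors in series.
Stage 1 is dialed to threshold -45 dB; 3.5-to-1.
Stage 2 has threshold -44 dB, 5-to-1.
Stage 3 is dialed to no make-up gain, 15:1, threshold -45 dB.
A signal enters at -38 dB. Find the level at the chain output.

-44.92 dB

Stage 1: overshoot 7 dB → 7/3.5 = 2 dB → -43 dB.
Stage 2: overshoot 1 dB → 1/5 = 0.2 dB → -43.8 dB.
Stage 3: -43.8 dB is 1.2 dB over -45 dB; at 15:1 that becomes 0.08 dB over, giving -44.92 dB.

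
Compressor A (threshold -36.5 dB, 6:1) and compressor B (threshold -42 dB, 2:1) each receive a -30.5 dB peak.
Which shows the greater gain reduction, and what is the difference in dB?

A: overshoot 6 dB → output overshoot 1 dB → GR 5 dB.
B: overshoot 11.5 dB → output overshoot 5.75 dB → GR 5.75 dB.
Difference: 0.75 dB in favour of B.

B, by 0.75 dB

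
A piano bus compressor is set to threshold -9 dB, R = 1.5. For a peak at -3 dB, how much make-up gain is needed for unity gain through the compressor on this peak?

2 dB

Without make-up, output = threshold + overshoot/1.5 = -9 + 4 = -5 dB.
Gap to target: 2 dB.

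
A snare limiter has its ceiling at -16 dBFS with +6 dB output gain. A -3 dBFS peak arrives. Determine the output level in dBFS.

A brickwall limiter is an ∞:1 compressor: any input above the ceiling is clamped to -16 dBFS.
Output gain then adds 6 dB: -16 + 6 = -10 dBFS.

-10 dBFS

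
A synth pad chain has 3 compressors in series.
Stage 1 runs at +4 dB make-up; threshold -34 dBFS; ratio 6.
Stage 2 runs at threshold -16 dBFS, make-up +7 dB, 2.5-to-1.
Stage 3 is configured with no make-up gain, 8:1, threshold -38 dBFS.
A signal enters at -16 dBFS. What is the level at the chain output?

-35.75 dBFS

Stage 1: -16 dBFS is 18 dB over -34 dBFS; at 6:1 that becomes 3 dB over, giving -31 dBFS; +4 dB make-up → -27 dBFS.
Stage 2: below threshold (-27 ≤ -16); passes unchanged; make-up brings it to -20 dBFS.
Stage 3: 18 dB above -38 dBFS, reduced 8:1 to 2.25 dB above → -35.75 dBFS.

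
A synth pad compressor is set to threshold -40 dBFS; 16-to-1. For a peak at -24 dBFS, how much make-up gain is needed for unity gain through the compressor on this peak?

15 dB

Overshoot 16 dB → 16/16 = 1 dB after compression, so the compressed level is -40 + 1 = -39 dBFS.
Make-up = target − compressed = -24 − (-39) = 15 dB.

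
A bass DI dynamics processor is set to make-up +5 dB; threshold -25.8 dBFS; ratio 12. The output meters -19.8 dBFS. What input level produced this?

-13.8 dBFS

Before make-up, the level was -19.8 − 5 = -24.8 dBFS.
The compressed level sits -24.8 − (-25.8) = 1 dB over threshold.
Before 12:1 compression the overshoot was 1 × 12 = 12 dB, so input = -25.8 + 12 = -13.8 dBFS.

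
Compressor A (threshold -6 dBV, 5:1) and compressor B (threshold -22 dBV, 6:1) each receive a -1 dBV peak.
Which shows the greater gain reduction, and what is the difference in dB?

A: overshoot 5 dB → output overshoot 1 dB → GR 4 dB.
B: overshoot 21 dB → output overshoot 3.5 dB → GR 17.5 dB.
Difference: 13.5 dB in favour of B.

B, by 13.5 dB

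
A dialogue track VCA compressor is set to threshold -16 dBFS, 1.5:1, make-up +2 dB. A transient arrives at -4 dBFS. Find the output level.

The input is 12 dB above the -16 dBFS threshold.
The 12 dB excess becomes 8 dB after 1.5:1 reduction.
Output = -16 + 8 = -8 dBFS; make-up adds 2 dB, giving -6 dBFS.

-6 dBFS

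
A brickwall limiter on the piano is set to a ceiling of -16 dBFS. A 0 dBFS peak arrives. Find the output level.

-16 dBFS

At ∞:1, everything above -16 dBFS is held at the ceiling.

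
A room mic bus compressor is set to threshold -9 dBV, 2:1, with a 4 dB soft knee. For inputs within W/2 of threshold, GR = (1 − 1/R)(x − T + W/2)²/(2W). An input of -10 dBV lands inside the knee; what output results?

-10.0625 dBV

x − T + W/2 = -10 − (-9) + 2 = 1.
GR = (1 − 1/2) × 1² / 8 = 0.5 × 1 / 8 = 0.0625 dB.
Output = -10 − 0.0625 = -10.0625 dBV.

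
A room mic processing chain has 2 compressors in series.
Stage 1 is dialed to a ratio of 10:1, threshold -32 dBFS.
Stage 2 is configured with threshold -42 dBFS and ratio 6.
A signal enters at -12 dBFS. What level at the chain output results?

Stage 1: -12 dBFS is 20 dB over -32 dBFS; at 10:1 that becomes 2 dB over, giving -30 dBFS.
Stage 2: -30 dBFS is 12 dB over -42 dBFS; at 6:1 that becomes 2 dB over, giving -40 dBFS.

-40 dBFS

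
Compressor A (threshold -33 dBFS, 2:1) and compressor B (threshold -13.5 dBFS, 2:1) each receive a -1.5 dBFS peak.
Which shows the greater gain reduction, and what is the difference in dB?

A, by 9.75 dB

A: GR = 31.5 − 31.5/2 = 15.75 dB.
B: GR = 12 − 12/2 = 6 dB.
A applies 9.75 dB more gain reduction.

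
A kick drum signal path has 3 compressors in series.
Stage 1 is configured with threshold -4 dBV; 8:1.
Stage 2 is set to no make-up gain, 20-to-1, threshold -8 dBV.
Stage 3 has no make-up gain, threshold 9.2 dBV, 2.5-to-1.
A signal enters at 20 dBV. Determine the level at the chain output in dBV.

-7.65 dBV

Stage 1: 20 dBV is 24 dB over -4 dBV; at 8:1 that becomes 3 dB over, giving -1 dBV.
Stage 2: -1 dBV is 7 dB over -8 dBV; at 20:1 that becomes 0.35 dB over, giving -7.65 dBV.
Stage 3: below threshold (-7.65 ≤ 9.2); passes unchanged; output -7.65 dBV.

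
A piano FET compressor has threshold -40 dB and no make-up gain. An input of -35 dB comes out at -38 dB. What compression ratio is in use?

2.5:1

Input overshoot = -35 − (-40) = 5 dB; output overshoot = -38 − (-40) = 2 dB.
Ratio = 5 / 2 = 2.5.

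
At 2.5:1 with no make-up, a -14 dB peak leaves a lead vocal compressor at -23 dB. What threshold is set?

Let T be the threshold. Output overshoot = (input overshoot)/R, so -23 − T = (-14 − T)/2.5.
2.5·(-23 − T) = -14 − T → 1.5·T = -57.5 − (-14) = -43.5.
T = -43.5/1.5 = -29 dB.

-29 dB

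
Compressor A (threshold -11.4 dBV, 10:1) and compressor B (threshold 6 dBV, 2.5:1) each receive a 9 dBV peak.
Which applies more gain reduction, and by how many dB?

A, by 16.56 dB

A: overshoot 20.4 dB → output overshoot 2.04 dB → GR 18.36 dB.
B: overshoot 3 dB → output overshoot 1.2 dB → GR 1.8 dB.
Difference: 16.56 dB in favour of A.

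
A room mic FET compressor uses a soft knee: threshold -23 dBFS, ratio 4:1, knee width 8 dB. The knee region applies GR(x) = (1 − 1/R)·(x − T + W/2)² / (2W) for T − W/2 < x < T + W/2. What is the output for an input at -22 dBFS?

x − T + W/2 = -22 − (-23) + 4 = 5.
GR = (1 − 1/4) × 5² / 16 = 0.75 × 25 / 16 = 1.171875 dB.
Output = -22 − 1.171875 = -23.171875 dBFS.

-23.171875 dBFS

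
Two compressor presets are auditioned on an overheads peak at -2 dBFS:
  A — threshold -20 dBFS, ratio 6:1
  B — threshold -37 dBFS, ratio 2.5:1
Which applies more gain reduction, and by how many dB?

B, by 6 dB

A: 18 dB over, compressed to 3 dB over, so 15 dB of GR.
B: 35 dB over, compressed to 14 dB over, so 21 dB of GR.
B reduces 6 dB more.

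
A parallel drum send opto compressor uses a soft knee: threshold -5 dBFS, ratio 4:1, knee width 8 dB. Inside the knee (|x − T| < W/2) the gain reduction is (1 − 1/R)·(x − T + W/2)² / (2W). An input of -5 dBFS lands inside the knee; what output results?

-5.75 dBFS

x − T + W/2 = -5 − (-5) + 4 = 4.
GR = (1 − 1/4) × 4² / 16 = 0.75 × 16 / 16 = 0.75 dB.
Output = -5 − 0.75 = -5.75 dBFS.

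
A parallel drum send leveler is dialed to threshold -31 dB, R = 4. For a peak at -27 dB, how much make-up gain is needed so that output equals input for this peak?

Overshoot 4 dB → 4/4 = 1 dB after compression, so the compressed level is -31 + 1 = -30 dB.
Make-up = target − compressed = -27 − (-30) = 3 dB.

3 dB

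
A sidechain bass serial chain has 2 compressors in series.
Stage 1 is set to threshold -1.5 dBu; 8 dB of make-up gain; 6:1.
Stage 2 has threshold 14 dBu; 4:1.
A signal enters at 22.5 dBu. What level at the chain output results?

Stage 1: 22.5 dBu is 24 dB over -1.5 dBu; at 6:1 that becomes 4 dB over, giving 2.5 dBu; +8 dB make-up → 10.5 dBu.
Stage 2: 10.5 dBu is at or below the 14 dBu threshold — no compression; output 10.5 dBu.

10.5 dBu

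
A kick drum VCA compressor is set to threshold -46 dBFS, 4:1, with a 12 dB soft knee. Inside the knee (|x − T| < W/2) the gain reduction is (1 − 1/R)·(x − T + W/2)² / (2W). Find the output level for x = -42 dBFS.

-45.125 dBFS

x − T + W/2 = -42 − (-46) + 6 = 10.
GR = (1 − 1/4) × 10² / 24 = 0.75 × 100 / 24 = 3.125 dB.
Output = -42 − 3.125 = -45.125 dBFS.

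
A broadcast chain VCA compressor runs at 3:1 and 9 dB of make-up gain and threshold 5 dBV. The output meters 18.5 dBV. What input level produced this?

Before make-up, the level was 18.5 − 9 = 9.5 dBV.
That's 4.5 dB above the 5 dBV threshold.
Undo the ratio: input overshoot = 4.5 × 3 = 13.5 dB, giving input = 18.5 dBV.

18.5 dBV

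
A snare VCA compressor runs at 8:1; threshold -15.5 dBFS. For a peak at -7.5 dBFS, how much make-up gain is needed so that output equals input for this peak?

7 dB

Without make-up, output = threshold + overshoot/8 = -15.5 + 1 = -14.5 dBFS.
Gap to target: 7 dB.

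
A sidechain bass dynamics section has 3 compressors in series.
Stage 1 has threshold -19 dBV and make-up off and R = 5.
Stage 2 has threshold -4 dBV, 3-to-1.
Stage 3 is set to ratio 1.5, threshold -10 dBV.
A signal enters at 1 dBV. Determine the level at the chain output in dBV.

-15 dBV

Stage 1: 20 dB above -19 dBV, reduced 5:1 to 4 dB above → -15 dBV.
Stage 2: -15 dBV is at or below the -4 dBV threshold — no compression; output -15 dBV.
Stage 3: below threshold (-15 ≤ -10); passes unchanged; output -15 dBV.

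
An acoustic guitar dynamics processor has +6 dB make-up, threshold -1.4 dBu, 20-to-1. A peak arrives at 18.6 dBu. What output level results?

18.6 dBu sits 20 dB over threshold.
20:1 compression reduces that to 20/20 = 1 dB over.
So the level is -1.4 + 1 = -0.4 dBu; make-up adds 6 dB, giving 5.6 dBu.

5.6 dBu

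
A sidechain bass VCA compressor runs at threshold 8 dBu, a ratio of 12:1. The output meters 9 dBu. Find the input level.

That's 1 dB above the 8 dBu threshold.
Before 12:1 compression the overshoot was 1 × 12 = 12 dB, so input = 8 + 12 = 20 dBu.

20 dBu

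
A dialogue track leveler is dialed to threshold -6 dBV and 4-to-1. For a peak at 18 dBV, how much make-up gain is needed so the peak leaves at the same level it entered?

Without make-up, output = threshold + overshoot/4 = -6 + 6 = 0 dBV.
Gap to target: 18 dB.

18 dB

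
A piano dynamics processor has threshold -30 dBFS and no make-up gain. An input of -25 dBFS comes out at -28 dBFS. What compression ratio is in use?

2.5:1

Input overshoot = -25 − (-30) = 5 dB; output overshoot = -28 − (-30) = 2 dB.
Ratio = 5 / 2 = 2.5.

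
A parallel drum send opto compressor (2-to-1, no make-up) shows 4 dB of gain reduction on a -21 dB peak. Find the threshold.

Input is 8 dB above T (since output overshoot × R = input overshoot: (-25 − T)·2 = -21 − T gives T = -29 dB).
Check: -29 + (-21 − (-29))/2 = -29 + 4 = -25 dB. ✓

-29 dB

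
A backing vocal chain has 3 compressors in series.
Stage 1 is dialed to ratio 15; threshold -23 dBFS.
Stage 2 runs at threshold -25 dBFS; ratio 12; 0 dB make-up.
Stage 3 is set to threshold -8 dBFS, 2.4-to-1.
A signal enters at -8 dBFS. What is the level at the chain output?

Stage 1: overshoot 15 dB → 15/15 = 1 dB → -22 dBFS.
Stage 2: 3 dB above -25 dBFS, reduced 12:1 to 0.25 dB above → -24.75 dBFS.
Stage 3: -24.75 dBFS is at or below the -8 dBFS threshold — no compression; output -24.75 dBFS.

-24.75 dBFS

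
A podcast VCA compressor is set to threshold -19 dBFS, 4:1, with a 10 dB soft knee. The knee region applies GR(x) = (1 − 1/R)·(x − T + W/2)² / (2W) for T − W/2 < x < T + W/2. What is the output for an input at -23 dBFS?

-23.0375 dBFS

x − T + W/2 = -23 − (-19) + 5 = 1.
GR = (1 − 1/4) × 1² / 20 = 0.75 × 1 / 20 = 0.0375 dB.
Output = -23 − 0.0375 = -23.0375 dBFS.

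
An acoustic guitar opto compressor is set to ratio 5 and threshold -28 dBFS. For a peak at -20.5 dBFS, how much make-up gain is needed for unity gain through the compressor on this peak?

Overshoot 7.5 dB → 7.5/5 = 1.5 dB after compression, so the compressed level is -28 + 1.5 = -26.5 dBFS.
Make-up = target − compressed = -20.5 − (-26.5) = 6 dB.

6 dB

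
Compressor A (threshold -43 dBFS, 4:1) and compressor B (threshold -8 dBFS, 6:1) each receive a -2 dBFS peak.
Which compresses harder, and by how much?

A: 41 dB over, compressed to 10.25 dB over, so 30.75 dB of GR.
B: 6 dB over, compressed to 1 dB over, so 5 dB of GR.
Difference: 25.75 dB in favour of A.

A, by 25.75 dB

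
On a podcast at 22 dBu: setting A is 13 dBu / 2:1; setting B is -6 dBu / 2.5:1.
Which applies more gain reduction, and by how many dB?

B, by 12.3 dB

A: overshoot 9 dB → output overshoot 4.5 dB → GR 4.5 dB.
B: overshoot 28 dB → output overshoot 11.2 dB → GR 16.8 dB.
Difference: 12.3 dB in favour of B.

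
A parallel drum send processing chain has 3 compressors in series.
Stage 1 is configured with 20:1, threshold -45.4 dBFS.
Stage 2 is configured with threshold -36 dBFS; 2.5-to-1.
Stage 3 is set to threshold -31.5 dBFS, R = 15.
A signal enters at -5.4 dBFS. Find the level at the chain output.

Stage 1: overshoot 40 dB → 40/20 = 2 dB → -43.4 dBFS.
Stage 2: -43.4 dBFS is at or below the -36 dBFS threshold — no compression; output -43.4 dBFS.
Stage 3: -43.4 dBFS ≤ -31.5 dBFS, so stage 3 doesn't engage; output -43.4 dBFS.

-43.4 dBFS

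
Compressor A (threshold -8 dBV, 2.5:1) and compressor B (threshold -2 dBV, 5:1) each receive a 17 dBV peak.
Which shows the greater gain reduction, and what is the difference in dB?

B, by 0.2 dB

A: overshoot 25 dB → output overshoot 10 dB → GR 15 dB.
B: overshoot 19 dB → output overshoot 3.8 dB → GR 15.2 dB.
Difference: 0.2 dB in favour of B.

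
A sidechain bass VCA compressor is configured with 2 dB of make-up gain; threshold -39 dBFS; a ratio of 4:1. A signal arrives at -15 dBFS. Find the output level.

-31 dBFS

-15 dBFS sits 24 dB over threshold.
At 4:1 the overshoot is divided by 4, leaving 6 dB above threshold.
Output = -39 + 6 = -33 dBFS; make-up adds 2 dB, giving -31 dBFS.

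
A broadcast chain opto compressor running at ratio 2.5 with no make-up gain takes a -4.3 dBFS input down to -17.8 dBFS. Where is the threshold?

Let T be the threshold. Output overshoot = (input overshoot)/R, so -17.8 − T = (-4.3 − T)/2.5.
2.5·(-17.8 − T) = -4.3 − T → 1.5·T = -44.5 − (-4.3) = -40.2.
T = -40.2/1.5 = -26.8 dBFS.

-26.8 dBFS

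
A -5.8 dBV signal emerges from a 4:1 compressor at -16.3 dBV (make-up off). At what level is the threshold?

Let T be the threshold. Output overshoot = (input overshoot)/R, so -16.3 − T = (-5.8 − T)/4.
4·(-16.3 − T) = -5.8 − T → 3·T = -65.2 − (-5.8) = -59.4.
T = -59.4/3 = -19.8 dBV.

-19.8 dBV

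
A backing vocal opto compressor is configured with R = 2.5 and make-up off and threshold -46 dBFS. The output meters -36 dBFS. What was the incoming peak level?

-21 dBFS

The compressed level sits -36 − (-46) = 10 dB over threshold.
Undo the ratio: input overshoot = 10 × 2.5 = 25 dB, giving input = -21 dBFS.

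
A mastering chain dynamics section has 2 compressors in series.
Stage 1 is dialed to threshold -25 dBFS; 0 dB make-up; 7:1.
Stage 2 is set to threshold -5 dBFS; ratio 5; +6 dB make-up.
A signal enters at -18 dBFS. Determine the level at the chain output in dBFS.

-18 dBFS

Stage 1: -18 dBFS is 7 dB over -25 dBFS; at 7:1 that becomes 1 dB over, giving -24 dBFS.
Stage 2: -24 dBFS ≤ -5 dBFS, so stage 2 doesn't engage; make-up brings it to -18 dBFS.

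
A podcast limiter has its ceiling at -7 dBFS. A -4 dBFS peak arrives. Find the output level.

-7 dBFS

A brickwall limiter is an ∞:1 compressor: any input above the ceiling is clamped to -7 dBFS.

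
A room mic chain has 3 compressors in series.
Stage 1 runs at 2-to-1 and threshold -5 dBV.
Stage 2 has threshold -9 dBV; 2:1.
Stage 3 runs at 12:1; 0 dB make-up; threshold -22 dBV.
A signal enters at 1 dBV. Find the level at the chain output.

-20.625 dBV

Stage 1: 6 dB above -5 dBV, reduced 2:1 to 3 dB above → -2 dBV.
Stage 2: -2 dBV is 7 dB over -9 dBV; at 2:1 that becomes 3.5 dB over, giving -5.5 dBV.
Stage 3: 16.5 dB above -22 dBV, reduced 12:1 to 1.375 dB above → -20.625 dBV.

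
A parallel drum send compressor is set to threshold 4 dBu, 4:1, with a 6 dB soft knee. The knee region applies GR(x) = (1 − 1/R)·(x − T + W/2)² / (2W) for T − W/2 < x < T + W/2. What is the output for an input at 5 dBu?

x − T + W/2 = 5 − 4 + 3 = 4.
GR = (1 − 1/4) × 4² / 12 = 0.75 × 16 / 12 = 1 dB.
Output = 5 − 1 = 4 dBu.

4 dBu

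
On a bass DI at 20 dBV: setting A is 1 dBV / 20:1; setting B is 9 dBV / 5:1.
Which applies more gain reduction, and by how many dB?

A, by 9.25 dB

A: overshoot 19 dB → output overshoot 0.95 dB → GR 18.05 dB.
B: overshoot 11 dB → output overshoot 2.2 dB → GR 8.8 dB.
Difference: 9.25 dB in favour of A.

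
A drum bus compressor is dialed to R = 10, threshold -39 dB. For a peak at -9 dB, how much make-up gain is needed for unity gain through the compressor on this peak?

The peak compresses to -39 + 30/10 = -36 dB.
To reach -9 dB requires -9 − (-36) = 27 dB of make-up.

27 dB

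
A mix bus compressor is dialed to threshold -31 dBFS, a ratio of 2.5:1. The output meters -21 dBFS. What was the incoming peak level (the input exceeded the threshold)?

That's 10 dB above the -31 dBFS threshold.
Before 2.5:1 compression the overshoot was 10 × 2.5 = 25 dB, so input = -31 + 25 = -6 dBFS.

-6 dBFS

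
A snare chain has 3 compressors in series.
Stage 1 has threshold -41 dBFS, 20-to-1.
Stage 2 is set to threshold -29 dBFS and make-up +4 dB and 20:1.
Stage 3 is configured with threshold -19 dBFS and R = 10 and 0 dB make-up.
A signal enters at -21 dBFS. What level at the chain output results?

Stage 1: -21 dBFS is 20 dB over -41 dBFS; at 20:1 that becomes 1 dB over, giving -40 dBFS.
Stage 2: -40 dBFS is at or below the -29 dBFS threshold — no compression; make-up brings it to -36 dBFS.
Stage 3: -36 dBFS is at or below the -19 dBFS threshold — no compression; output -36 dBFS.

-36 dBFS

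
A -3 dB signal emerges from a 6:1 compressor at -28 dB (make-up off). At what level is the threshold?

-33 dB

Input is 30 dB above T (since output overshoot × R = input overshoot: (-28 − T)·6 = -3 − T gives T = -33 dB).
Check: -33 + (-3 − (-33))/6 = -33 + 5 = -28 dB. ✓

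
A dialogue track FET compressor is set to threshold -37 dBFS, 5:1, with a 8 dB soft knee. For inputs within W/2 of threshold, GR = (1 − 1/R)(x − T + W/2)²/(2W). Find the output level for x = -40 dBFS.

-40.05 dBFS

x − T + W/2 = -40 − (-37) + 4 = 1.
GR = (1 − 1/5) × 1² / 16 = 0.8 × 1 / 16 = 0.05 dB.
Output = -40 − 0.05 = -40.05 dBFS.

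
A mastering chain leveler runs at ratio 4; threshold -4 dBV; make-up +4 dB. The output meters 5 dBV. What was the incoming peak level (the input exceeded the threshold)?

16 dBV

Before make-up, the level was 5 − 4 = 1 dBV.
That's 5 dB above the -4 dBV threshold.
Undo the ratio: input overshoot = 5 × 4 = 20 dB, giving input = 16 dBV.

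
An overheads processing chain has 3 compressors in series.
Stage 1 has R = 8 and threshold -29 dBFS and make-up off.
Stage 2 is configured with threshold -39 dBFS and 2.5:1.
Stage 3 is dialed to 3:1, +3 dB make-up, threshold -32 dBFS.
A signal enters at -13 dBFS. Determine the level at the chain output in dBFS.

Stage 1: -13 dBFS is 16 dB over -29 dBFS; at 8:1 that becomes 2 dB over, giving -27 dBFS.
Stage 2: 12 dB above -39 dBFS, reduced 2.5:1 to 4.8 dB above → -34.2 dBFS.
Stage 3: -34.2 dBFS ≤ -32 dBFS, so stage 3 doesn't engage; make-up brings it to -31.2 dBFS.

-31.2 dBFS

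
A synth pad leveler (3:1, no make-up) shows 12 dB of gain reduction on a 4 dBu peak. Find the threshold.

-14 dBu

Gain reduction = 4 − (-8) = 12 dB; output overshoot = GR / (R − 1) = 12 / 2 = 6 dB.
Threshold = output − output overshoot = -8 − 6 = -14 dBu.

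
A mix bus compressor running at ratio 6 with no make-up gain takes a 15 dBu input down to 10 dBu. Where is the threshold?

Let T be the threshold. Output overshoot = (input overshoot)/R, so 10 − T = (15 − T)/6.
6·(10 − T) = 15 − T → 5·T = 60 − 15 = 45.
T = 45/5 = 9 dBu.

9 dBu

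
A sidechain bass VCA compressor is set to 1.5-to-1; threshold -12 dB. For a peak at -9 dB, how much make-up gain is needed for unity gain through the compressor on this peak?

1 dB

Overshoot 3 dB → 3/1.5 = 2 dB after compression, so the compressed level is -12 + 2 = -10 dB.
Make-up = target − compressed = -9 − (-10) = 1 dB.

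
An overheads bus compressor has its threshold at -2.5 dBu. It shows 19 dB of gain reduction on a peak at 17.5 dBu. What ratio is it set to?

Input overshoot = 17.5 − (-2.5) = 20 dB.
Output overshoot = 20 − 19 = 1 dB.
Ratio = input overshoot / output overshoot = 20 / 1 = 20.

20:1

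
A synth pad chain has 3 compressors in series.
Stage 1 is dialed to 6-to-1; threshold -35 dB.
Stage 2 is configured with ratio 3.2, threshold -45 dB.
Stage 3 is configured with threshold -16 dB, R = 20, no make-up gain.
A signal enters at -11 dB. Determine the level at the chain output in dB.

-40.625 dB

Stage 1: -11 dB is 24 dB over -35 dB; at 6:1 that becomes 4 dB over, giving -31 dB.
Stage 2: -31 dB is 14 dB over -45 dB; at 3.2:1 that becomes 4.375 dB over, giving -40.625 dB.
Stage 3: -40.625 dB ≤ -16 dB, so stage 3 doesn't engage; output -40.625 dB.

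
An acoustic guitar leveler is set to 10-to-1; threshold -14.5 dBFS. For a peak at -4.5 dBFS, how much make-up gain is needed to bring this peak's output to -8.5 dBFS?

5 dB

Overshoot 10 dB → 10/10 = 1 dB after compression, so the compressed level is -14.5 + 1 = -13.5 dBFS.
Make-up = target − compressed = -8.5 − (-13.5) = 5 dB.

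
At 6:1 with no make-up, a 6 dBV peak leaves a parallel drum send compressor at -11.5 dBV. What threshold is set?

Gain reduction = 6 − (-11.5) = 17.5 dB; output overshoot = GR / (R − 1) = 17.5 / 5 = 3.5 dB.
Threshold = output − output overshoot = -11.5 − 3.5 = -15 dBV.

-15 dBV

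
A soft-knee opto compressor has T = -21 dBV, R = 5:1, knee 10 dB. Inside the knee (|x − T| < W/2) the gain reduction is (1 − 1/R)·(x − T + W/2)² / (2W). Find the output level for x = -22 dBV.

-22.64 dBV

x − T + W/2 = -22 − (-21) + 5 = 4.
GR = (1 − 1/5) × 4² / 20 = 0.8 × 16 / 20 = 0.64 dB.
Output = -22 − 0.64 = -22.64 dBV.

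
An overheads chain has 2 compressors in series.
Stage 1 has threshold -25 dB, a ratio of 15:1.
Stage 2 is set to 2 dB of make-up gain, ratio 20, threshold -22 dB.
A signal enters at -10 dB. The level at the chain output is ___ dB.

Stage 1: -10 dB is 15 dB over -25 dB; at 15:1 that becomes 1 dB over, giving -24 dB.
Stage 2: below threshold (-24 ≤ -22); passes unchanged; make-up brings it to -22 dB.

-22 dB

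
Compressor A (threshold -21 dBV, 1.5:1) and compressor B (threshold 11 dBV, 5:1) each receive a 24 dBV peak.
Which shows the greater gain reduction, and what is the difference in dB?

A, by 4.6 dB

A: 45 dB over, compressed to 30 dB over, so 15 dB of GR.
B: 13 dB over, compressed to 2.6 dB over, so 10.4 dB of GR.
A applies 4.6 dB more gain reduction.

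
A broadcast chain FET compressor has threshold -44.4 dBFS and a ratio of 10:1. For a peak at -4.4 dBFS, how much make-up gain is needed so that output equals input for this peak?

The peak compresses to -44.4 + 40/10 = -40.4 dBFS.
To reach -4.4 dBFS requires -4.4 − (-40.4) = 36 dB of make-up.

36 dB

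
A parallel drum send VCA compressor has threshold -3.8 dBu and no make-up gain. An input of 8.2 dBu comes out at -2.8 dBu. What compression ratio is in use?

12:1

Input overshoot = 8.2 − (-3.8) = 12 dB; output overshoot = -2.8 − (-3.8) = 1 dB.
Ratio = 12 / 1 = 12.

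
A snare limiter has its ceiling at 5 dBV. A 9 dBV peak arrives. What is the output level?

5 dBV

At ∞:1, everything above 5 dBV is held at the ceiling.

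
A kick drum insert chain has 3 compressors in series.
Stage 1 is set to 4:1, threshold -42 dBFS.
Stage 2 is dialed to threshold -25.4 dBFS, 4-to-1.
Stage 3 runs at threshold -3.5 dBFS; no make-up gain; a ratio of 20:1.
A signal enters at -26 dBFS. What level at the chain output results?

Stage 1: 16 dB above -42 dBFS, reduced 4:1 to 4 dB above → -38 dBFS.
Stage 2: -38 dBFS is at or below the -25.4 dBFS threshold — no compression; output -38 dBFS.
Stage 3: -38 dBFS ≤ -3.5 dBFS, so stage 3 doesn't engage; output -38 dBFS.

-38 dBFS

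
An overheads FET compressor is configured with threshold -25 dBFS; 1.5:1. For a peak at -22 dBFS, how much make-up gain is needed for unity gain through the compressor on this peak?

Overshoot 3 dB → 3/1.5 = 2 dB after compression, so the compressed level is -25 + 2 = -23 dBFS.
Make-up = target − compressed = -22 − (-23) = 1 dB.

1 dB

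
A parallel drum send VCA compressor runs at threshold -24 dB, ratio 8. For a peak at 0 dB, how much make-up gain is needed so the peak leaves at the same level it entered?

21 dB

Overshoot 24 dB → 24/8 = 3 dB after compression, so the compressed level is -24 + 3 = -21 dB.
Make-up = target − compressed = 0 − (-21) = 21 dB.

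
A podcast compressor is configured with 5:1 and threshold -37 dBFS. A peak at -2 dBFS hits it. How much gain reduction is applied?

-2 dBFS exceeds the threshold by 35 dB.
After 5:1 compression the overshoot becomes 35/5 = 7 dB.
Gain reduction = 35 − 7 = 28 dB.

28 dB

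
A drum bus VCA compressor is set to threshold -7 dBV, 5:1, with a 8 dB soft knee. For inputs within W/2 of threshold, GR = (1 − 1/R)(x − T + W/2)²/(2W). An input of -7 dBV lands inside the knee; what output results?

-7.8 dBV

x − T + W/2 = -7 − (-7) + 4 = 4.
GR = (1 − 1/5) × 4² / 16 = 0.8 × 16 / 16 = 0.8 dB.
Output = -7 − 0.8 = -7.8 dBV.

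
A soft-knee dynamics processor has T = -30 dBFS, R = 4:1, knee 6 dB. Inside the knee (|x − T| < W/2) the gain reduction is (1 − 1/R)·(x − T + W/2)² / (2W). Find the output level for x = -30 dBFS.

-30.5625 dBFS

x − T + W/2 = -30 − (-30) + 3 = 3.
GR = (1 − 1/4) × 3² / 12 = 0.75 × 9 / 12 = 0.5625 dB.
Output = -30 − 0.5625 = -30.5625 dBFS.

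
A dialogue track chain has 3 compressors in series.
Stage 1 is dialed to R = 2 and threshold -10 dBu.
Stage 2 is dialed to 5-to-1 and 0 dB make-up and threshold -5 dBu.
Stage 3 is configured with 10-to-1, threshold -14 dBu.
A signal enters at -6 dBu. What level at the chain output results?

Stage 1: overshoot 4 dB → 4/2 = 2 dB → -8 dBu.
Stage 2: -8 dBu ≤ -5 dBu, so stage 2 doesn't engage; output -8 dBu.
Stage 3: 6 dB above -14 dBu, reduced 10:1 to 0.6 dB above → -13.4 dBu.

-13.4 dBu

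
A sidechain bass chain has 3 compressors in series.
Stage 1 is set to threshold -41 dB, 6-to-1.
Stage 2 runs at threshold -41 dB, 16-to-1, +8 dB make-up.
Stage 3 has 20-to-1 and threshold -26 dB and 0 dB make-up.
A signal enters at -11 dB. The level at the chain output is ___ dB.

-32.6875 dB

Stage 1: 30 dB above -41 dB, reduced 6:1 to 5 dB above → -36 dB.
Stage 2: -36 dB is 5 dB over -41 dB; at 16:1 that becomes 0.3125 dB over, giving -40.6875 dB; +8 dB make-up → -32.6875 dB.
Stage 3: -32.6875 dB ≤ -26 dB, so stage 3 doesn't engage; output -32.6875 dB.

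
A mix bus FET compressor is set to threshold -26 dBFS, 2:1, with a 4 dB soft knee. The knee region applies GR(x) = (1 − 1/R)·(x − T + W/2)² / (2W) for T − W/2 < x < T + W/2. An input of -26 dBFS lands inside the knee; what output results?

x − T + W/2 = -26 − (-26) + 2 = 2.
GR = (1 − 1/2) × 2² / 8 = 0.5 × 4 / 8 = 0.25 dB.
Output = -26 − 0.25 = -26.25 dBFS.

-26.25 dBFS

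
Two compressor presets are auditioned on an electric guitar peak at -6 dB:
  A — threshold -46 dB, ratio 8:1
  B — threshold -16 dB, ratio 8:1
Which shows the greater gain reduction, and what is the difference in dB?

A: GR = 40 − 40/8 = 35 dB.
B: GR = 10 − 10/8 = 8.75 dB.
A applies 26.25 dB more gain reduction.

A, by 26.25 dB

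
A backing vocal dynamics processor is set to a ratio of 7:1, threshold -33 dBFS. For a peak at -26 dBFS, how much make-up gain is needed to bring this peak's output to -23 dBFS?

Without make-up, output = threshold + overshoot/7 = -33 + 1 = -32 dBFS.
Gap to target: 9 dB.

9 dB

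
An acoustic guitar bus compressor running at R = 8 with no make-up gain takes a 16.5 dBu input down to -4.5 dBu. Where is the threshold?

-7.5 dBu

Input is 24 dB above T (since output overshoot × R = input overshoot: (-4.5 − T)·8 = 16.5 − T gives T = -7.5 dBu).
Check: -7.5 + (16.5 − (-7.5))/8 = -7.5 + 3 = -4.5 dBu. ✓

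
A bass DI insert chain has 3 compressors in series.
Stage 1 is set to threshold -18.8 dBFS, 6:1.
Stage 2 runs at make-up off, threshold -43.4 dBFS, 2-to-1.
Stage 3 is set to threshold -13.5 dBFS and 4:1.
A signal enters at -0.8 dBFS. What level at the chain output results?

Stage 1: overshoot 18 dB → 18/6 = 3 dB → -15.8 dBFS.
Stage 2: overshoot 27.6 dB → 27.6/2 = 13.8 dB → -29.6 dBFS.
Stage 3: below threshold (-29.6 ≤ -13.5); passes unchanged; output -29.6 dBFS.

-29.6 dBFS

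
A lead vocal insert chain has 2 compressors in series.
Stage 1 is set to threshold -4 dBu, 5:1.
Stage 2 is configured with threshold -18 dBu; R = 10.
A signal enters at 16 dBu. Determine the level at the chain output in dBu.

Stage 1: 16 dBu is 20 dB over -4 dBu; at 5:1 that becomes 4 dB over, giving 0 dBu.
Stage 2: overshoot 18 dB → 18/10 = 1.8 dB → -16.2 dBu.

-16.2 dBu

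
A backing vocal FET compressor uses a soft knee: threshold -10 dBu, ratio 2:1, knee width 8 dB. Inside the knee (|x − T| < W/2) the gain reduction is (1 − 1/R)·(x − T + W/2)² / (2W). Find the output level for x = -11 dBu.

-11.28125 dBu

x − T + W/2 = -11 − (-10) + 4 = 3.
GR = (1 − 1/2) × 3² / 16 = 0.5 × 9 / 16 = 0.28125 dB.
Output = -11 − 0.28125 = -11.28125 dBu.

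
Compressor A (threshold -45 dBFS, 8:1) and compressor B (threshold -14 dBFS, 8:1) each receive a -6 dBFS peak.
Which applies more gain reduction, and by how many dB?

A: GR = 39 − 39/8 = 34.125 dB.
B: GR = 8 − 8/8 = 7 dB.
Difference: 27.125 dB in favour of A.

A, by 27.125 dB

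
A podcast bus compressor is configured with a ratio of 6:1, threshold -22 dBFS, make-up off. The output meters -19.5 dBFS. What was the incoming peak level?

-7 dBFS

Post-compression overshoot = -19.5 − (-22) = 2.5 dB.
Undo the ratio: input overshoot = 2.5 × 6 = 15 dB, giving input = -7 dBFS.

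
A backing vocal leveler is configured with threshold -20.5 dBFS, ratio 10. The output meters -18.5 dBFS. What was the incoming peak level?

-0.5 dBFS

The compressed level sits -18.5 − (-20.5) = 2 dB over threshold.
Input overshoot = R × output overshoot = 20 dB → input = -20.5 + 20 = -0.5 dBFS.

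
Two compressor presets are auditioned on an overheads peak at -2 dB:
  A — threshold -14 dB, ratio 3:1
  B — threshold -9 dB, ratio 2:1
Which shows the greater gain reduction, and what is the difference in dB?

A: GR = 12 − 12/3 = 8 dB.
B: GR = 7 − 7/2 = 3.5 dB.
Difference: 4.5 dB in favour of A.

A, by 4.5 dB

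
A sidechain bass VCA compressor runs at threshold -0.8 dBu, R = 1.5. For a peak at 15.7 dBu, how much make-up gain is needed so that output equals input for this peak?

5.5 dB

The peak compresses to -0.8 + 16.5/1.5 = 10.2 dBu.
To reach 15.7 dBu requires 15.7 − 10.2 = 5.5 dB of make-up.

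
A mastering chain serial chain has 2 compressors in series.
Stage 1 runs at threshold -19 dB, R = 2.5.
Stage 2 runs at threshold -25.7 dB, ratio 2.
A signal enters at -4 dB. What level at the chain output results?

-19.35 dB

Stage 1: -4 dB is 15 dB over -19 dB; at 2.5:1 that becomes 6 dB over, giving -13 dB.
Stage 2: -13 dB is 12.7 dB over -25.7 dB; at 2:1 that becomes 6.35 dB over, giving -19.35 dB.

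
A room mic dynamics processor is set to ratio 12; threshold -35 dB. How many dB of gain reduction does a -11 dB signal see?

22 dB

-11 dB exceeds the threshold by 24 dB.
After 12:1 compression the overshoot becomes 24/12 = 2 dB.
Gain reduction = 24 − 2 = 22 dB.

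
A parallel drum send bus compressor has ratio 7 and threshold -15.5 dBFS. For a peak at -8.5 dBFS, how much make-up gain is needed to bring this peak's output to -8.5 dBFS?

Without make-up, output = threshold + overshoot/7 = -15.5 + 1 = -14.5 dBFS.
Gap to target: 6 dB.

6 dB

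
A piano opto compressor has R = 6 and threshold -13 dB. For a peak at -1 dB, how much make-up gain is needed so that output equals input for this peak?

Overshoot 12 dB → 12/6 = 2 dB after compression, so the compressed level is -13 + 2 = -11 dB.
Make-up = target − compressed = -1 − (-11) = 10 dB.

10 dB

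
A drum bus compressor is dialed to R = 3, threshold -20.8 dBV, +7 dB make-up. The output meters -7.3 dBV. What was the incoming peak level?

Before make-up, the level was -7.3 − 7 = -14.3 dBV.
The compressed level sits -14.3 − (-20.8) = 6.5 dB over threshold.
Undo the ratio: input overshoot = 6.5 × 3 = 19.5 dB, giving input = -1.3 dBV.

-1.3 dBV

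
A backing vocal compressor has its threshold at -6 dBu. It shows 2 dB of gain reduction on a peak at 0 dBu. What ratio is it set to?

1.5:1

Input overshoot = 0 − (-6) = 6 dB.
Output overshoot = 6 − 2 = 4 dB.
Ratio = input overshoot / output overshoot = 6 / 4 = 1.5.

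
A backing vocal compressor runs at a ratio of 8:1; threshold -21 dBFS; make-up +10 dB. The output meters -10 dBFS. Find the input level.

Before make-up, the level was -10 − 10 = -20 dBFS.
That's 1 dB above the -21 dBFS threshold.
Undo the ratio: input overshoot = 1 × 8 = 8 dB, giving input = -13 dBFS.

-13 dBFS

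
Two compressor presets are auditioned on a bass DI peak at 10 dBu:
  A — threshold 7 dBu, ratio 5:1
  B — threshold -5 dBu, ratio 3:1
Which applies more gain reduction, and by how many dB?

B, by 7.6 dB

A: 3 dB over, compressed to 0.6 dB over, so 2.4 dB of GR.
B: 15 dB over, compressed to 5 dB over, so 10 dB of GR.
B reduces 7.6 dB more.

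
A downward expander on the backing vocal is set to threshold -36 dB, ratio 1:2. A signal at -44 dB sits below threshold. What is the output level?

-52 dB

The input is 8 dB below the -36 dB threshold.
A 1:2 expander multiplies undershoot by 2: 8 × 2 = 16 dB below threshold.
Output = -36 − 16 = -52 dB.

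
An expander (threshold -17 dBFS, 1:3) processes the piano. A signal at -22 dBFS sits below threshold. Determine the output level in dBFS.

-32 dBFS

Undershoot = (-17) − (-22) = 5 dB.
At 1:3, that expands to 15 dB under threshold.
Output = -17 − 15 = -32 dBFS.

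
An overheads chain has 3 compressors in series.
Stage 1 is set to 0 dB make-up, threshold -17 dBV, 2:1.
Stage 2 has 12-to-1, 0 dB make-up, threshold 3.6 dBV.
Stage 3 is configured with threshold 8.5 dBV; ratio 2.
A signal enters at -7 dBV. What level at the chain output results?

-12 dBV

Stage 1: overshoot 10 dB → 10/2 = 5 dB → -12 dBV.
Stage 2: -12 dBV ≤ 3.6 dBV, so stage 2 doesn't engage; output -12 dBV.
Stage 3: below threshold (-12 ≤ 8.5); passes unchanged; output -12 dBV.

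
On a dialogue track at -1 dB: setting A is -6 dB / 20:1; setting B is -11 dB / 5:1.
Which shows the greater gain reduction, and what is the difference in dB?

A: overshoot 5 dB → output overshoot 0.25 dB → GR 4.75 dB.
B: overshoot 10 dB → output overshoot 2 dB → GR 8 dB.
Difference: 3.25 dB in favour of B.

B, by 3.25 dB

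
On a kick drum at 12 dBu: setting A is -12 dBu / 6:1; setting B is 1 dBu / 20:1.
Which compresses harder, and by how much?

A: overshoot 24 dB → output overshoot 4 dB → GR 20 dB.
B: overshoot 11 dB → output overshoot 0.55 dB → GR 10.45 dB.
A applies 9.55 dB more gain reduction.

A, by 9.55 dB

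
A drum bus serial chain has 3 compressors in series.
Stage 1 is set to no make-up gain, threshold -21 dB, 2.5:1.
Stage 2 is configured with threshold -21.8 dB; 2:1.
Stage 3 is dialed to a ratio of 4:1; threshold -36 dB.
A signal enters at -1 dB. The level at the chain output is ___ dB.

Stage 1: 20 dB above -21 dB, reduced 2.5:1 to 8 dB above → -13 dB.
Stage 2: 8.8 dB above -21.8 dB, reduced 2:1 to 4.4 dB above → -17.4 dB.
Stage 3: -17.4 dB is 18.6 dB over -36 dB; at 4:1 that becomes 4.65 dB over, giving -31.35 dB.

-31.35 dB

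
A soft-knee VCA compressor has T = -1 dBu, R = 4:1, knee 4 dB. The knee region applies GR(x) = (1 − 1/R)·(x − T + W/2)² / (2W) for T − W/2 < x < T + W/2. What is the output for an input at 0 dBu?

x − T + W/2 = 0 − (-1) + 2 = 3.
GR = (1 − 1/4) × 3² / 8 = 0.75 × 9 / 8 = 0.84375 dB.
Output = 0 − 0.84375 = -0.84375 dBu.

-0.84375 dBu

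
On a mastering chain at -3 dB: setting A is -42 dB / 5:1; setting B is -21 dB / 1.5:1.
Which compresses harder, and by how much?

A, by 25.2 dB

A: GR = 39 − 39/5 = 31.2 dB.
B: GR = 18 − 18/1.5 = 6 dB.
Difference: 25.2 dB in favour of A.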